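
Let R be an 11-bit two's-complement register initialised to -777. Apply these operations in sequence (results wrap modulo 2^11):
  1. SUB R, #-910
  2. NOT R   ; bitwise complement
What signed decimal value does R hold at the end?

-134

Start: R = -777 = 10011110111.
R = -777 − (-910) = 133 = 00010000101
R = NOT 00010000101 = 11101111010 = -134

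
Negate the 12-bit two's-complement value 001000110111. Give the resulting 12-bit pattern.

Invert: 110111001000. Add 1: 110111001001.
Check: 001000110111 = 567, 110111001001 = -567.

110111001001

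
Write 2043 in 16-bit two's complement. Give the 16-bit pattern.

0000011111111011

2043 is non-negative, so write it directly in 16 bits: 0000011111111011.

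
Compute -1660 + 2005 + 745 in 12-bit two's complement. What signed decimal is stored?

-1660 + 2005 = 345 (000101011001)
345 + 745 = 1090 (010001000010)

1090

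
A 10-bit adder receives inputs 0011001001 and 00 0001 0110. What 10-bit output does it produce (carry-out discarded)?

0011011111

  0011001001
+ 0000010110
= 0011011111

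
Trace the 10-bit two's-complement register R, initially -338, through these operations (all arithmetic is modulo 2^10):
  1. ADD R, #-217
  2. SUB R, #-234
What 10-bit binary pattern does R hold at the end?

Start: R = -338 = 1010101110.
R = -338 + (-217) = -555; wraps to 469 = 0111010101
R = 469 − (-234) = 703; wraps to -321 = 1010111111

1010111111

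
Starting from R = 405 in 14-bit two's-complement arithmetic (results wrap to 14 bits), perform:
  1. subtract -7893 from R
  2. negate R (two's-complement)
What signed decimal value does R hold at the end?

8086

Start: R = 405 = 00000110010101.
R = 405 − (-7893) = 8298; wraps to -8086 = 10000001101010
R = −(-8086) = 8086 = 01111110010110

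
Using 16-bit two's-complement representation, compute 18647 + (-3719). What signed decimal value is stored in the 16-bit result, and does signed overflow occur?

14928; no overflow

18647 → 0100100011010111
-3719 → 1111000101111001
  0100100011010111
+ 1111000101111001
= 0011101001010000  (discard carry-out 1)
Result 0011101001010000: MSB = 0 → value 14928.
Addends have opposite signs, so signed overflow cannot occur.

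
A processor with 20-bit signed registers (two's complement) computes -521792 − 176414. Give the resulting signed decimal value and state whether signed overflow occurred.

350370; overflow

-521792 → 10000000100111000000
176414 → 00101011000100011110
Subtract via negate-and-add: invert 00101011000100011110 + 1 = 11010100111011100010 (i.e. -176414).
  10000000100111000000
+ 11010100111011100010
= 01010101100010100010  (discard carry-out 1)
Result 01010101100010100010: MSB = 0 → value 350370.
Both addends (after negating the subtrahend) are negative but the stored result is non-negative: signed overflow. The true value -521792 − 176414 = -698206 lies outside [-524288, 524287].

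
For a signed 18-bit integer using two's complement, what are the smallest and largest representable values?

Minimum: −2^17 = -131072.
Maximum: 2^17 − 1 = 131071.

min = -131072, max = 131071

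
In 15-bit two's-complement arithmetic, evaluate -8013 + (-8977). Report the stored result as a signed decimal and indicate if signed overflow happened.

-8013 → 110000010110011
-8977 → 101110011101111
  110000010110011
+ 101110011101111
= 011110110100010  (discard carry-out 1)
Result 011110110100010: MSB = 0 → value 15778.
Both addends are negative but the stored result is non-negative: signed overflow. The true value -8013 + (-8977) = -16990 lies outside [-16384, 16383].

15778; overflow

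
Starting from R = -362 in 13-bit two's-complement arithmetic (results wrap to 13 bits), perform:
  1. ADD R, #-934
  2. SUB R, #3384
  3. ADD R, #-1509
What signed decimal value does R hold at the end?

2003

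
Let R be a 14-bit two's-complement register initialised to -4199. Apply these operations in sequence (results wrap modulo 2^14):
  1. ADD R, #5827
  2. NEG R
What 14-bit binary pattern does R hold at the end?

11100110100100

Start: R = -4199 = 10111110011001.
R = -4199 + 5827 = 1628 = 00011001011100
R = −(1628) = -1628 = 11100110100100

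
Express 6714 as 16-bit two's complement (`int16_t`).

6714 is non-negative, so write it directly in 16 bits: 0001101000111010.

0001101000111010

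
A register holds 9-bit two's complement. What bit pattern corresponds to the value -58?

111000110

|-58| = 58 = 000111010 in 9 bits.
Invert the bits: 111000101. Add 1: 111000110.
Check: 111000110 reads as 454 − 512 = -58.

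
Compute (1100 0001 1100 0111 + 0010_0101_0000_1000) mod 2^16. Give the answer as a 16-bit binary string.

  1100000111000111
+ 0010010100001000
= 1110011011001111

1110011011001111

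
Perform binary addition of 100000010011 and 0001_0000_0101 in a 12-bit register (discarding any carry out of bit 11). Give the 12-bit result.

  100000010011
+ 000100000101
= 100100011000

100100011000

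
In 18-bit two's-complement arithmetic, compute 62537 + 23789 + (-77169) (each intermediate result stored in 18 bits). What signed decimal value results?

62537 + 23789 = 86326 (010101000100110110)
86326 + (-77169) = 9157 (000010001111000101)

9157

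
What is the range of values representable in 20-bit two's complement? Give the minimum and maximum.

min = -524288, max = 524287

Minimum: −2^19 = -524288.
Maximum: 2^19 − 1 = 524287.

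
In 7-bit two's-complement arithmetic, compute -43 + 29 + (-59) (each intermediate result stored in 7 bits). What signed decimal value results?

55

-43 + 29 = -14 (1110010)
-14 + (-59) = -73 → wraps to 55 (0110111)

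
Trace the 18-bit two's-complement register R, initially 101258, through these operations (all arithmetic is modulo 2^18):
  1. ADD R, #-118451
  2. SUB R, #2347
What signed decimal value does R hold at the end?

-19540

Start: R = 101258 = 011000101110001010.
R = 101258 + (-118451) = -17193 = 111011110011010111
R = -17193 − 2347 = -19540 = 111011001110101100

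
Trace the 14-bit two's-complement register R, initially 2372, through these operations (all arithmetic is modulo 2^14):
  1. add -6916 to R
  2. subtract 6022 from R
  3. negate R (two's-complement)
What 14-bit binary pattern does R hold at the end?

10100101000110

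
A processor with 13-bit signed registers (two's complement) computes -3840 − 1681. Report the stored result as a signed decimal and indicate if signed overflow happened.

2671; overflow

-3840 → 1000100000000
1681 → 0011010010001
Subtract via negate-and-add: invert 0011010010001 + 1 = 1100101101111 (i.e. -1681).
  1000100000000
+ 1100101101111
= 0101001101111  (discard carry-out 1)
Result 0101001101111: MSB = 0 → value 2671.
Both addends (after negating the subtrahend) are negative but the stored result is non-negative: signed overflow. The true value -3840 − 1681 = -5521 lies outside [-4096, 4095].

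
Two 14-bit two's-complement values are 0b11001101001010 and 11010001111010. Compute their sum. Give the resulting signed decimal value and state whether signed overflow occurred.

-6204; no overflow

0b11001101001010 → 11001101001010 = -3254 (signed)
11010001111010 = -2950 (signed)
  11001101001010
+ 11010001111010
= 10011111000100  (discard carry-out 1)
Result 10011111000100: MSB = 1 → 10180 − 16384 = -6204.
Both addends are negative and so is the stored result: no signed overflow.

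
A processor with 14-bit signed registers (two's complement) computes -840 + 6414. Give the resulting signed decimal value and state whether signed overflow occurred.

5574; no overflow

-840 → 11110010111000
6414 → 01100100001110
  11110010111000
+ 01100100001110
= 01010111000110  (discard carry-out 1)
Result 01010111000110: MSB = 0 → value 5574.
Addends have opposite signs, so signed overflow cannot occur.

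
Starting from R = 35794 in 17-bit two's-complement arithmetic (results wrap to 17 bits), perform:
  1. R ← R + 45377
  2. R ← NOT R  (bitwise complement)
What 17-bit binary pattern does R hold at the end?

Start: R = 35794 = 01000101111010010.
R = 35794 + 45377 = 81171; wraps to -49901 = 10011110100010011
R = NOT 10011110100010011 = 01100001011101100 = 49900

01100001011101100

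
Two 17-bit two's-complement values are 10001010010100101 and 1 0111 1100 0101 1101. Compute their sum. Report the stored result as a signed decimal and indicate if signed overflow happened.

37122; overflow

10001010010100101 = -60251 (signed)
1 0111 1100 0101 1101 → 10111110001011101 = -33699 (signed)
  10001010010100101
+ 10111110001011101
= 01001000100000010  (discard carry-out 1)
Result 01001000100000010: MSB = 0 → value 37122.
Both addends are negative but the stored result is non-negative: signed overflow. The true value -60251 + (-33699) = -93950 lies outside [-65536, 65535].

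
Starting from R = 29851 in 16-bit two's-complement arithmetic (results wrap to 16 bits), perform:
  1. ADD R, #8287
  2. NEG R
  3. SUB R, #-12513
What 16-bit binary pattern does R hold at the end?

Start: R = 29851 = 0111010010011011.
R = 29851 + 8287 = 38138; wraps to -27398 = 1001010011111010
R = −(-27398) = 27398 = 0110101100000110
R = 27398 − (-12513) = 39911; wraps to -25625 = 1001101111100111

1001101111100111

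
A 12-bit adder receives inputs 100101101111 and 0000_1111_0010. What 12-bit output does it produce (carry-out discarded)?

  100101101111
+ 000011110010
= 101001100001

101001100001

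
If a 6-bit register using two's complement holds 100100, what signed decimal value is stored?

-28

MSB is 1, so the value is negative.
Unsigned reading: 36. Subtract 2^6 = 64: 36 − 64 = -28.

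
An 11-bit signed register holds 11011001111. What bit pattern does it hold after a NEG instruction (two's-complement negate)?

00100110001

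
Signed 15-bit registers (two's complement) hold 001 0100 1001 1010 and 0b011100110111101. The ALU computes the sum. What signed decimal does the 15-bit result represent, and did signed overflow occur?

-12713; overflow

001 0100 1001 1010 → 001010010011010 = 5274 (signed)
0b011100110111101 → 011100110111101 = 14781 (signed)
  001010010011010
+ 011100110111101
= 100111001010111
Result 100111001010111: MSB = 1 → 20055 − 32768 = -12713.
Both addends are non-negative but the stored result is negative: signed overflow. The true value 5274 + 14781 = 20055 lies outside [-16384, 16383].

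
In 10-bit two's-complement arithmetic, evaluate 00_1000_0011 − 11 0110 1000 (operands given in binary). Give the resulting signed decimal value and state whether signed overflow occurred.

00_1000_0011 → 0010000011 = 131 (signed)
11 0110 1000 → 1101101000 = -152 (signed)
Subtract via negate-and-add: invert 1101101000 + 1 = 0010011000 (i.e. 152).
  0010000011
+ 0010011000
= 0100011011
Result 0100011011: MSB = 0 → value 283.
Both addends (after negating the subtrahend) are non-negative and so is the stored result: no signed overflow.

283; no overflow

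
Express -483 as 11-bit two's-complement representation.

|-483| = 483 = 00111100011 in 11 bits.
Invert the bits: 11000011100. Add 1: 11000011101.

11000011101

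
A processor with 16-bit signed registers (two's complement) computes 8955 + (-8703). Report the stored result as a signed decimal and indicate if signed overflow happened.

252; no overflow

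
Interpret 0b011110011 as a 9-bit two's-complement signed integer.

243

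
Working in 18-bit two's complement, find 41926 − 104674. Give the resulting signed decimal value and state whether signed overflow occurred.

-62748; no overflow

41926 → 001010001111000110
104674 → 011001100011100010
Subtract via negate-and-add: invert 011001100011100010 + 1 = 100110011100011110 (i.e. -104674).
  001010001111000110
+ 100110011100011110
= 110000101011100100
Result 110000101011100100: MSB = 1 → 199396 − 262144 = -62748.
Addends (after negating the subtrahend) have opposite signs, so signed overflow cannot occur.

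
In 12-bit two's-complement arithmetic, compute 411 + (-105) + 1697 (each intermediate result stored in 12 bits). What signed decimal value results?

2003

411 + (-105) = 306 (000100110010)
306 + 1697 = 2003 (011111010011)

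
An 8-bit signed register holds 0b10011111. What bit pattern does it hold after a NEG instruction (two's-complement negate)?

01100001

Invert: 01100000. Add 1: 01100001.
Check: 10011111 = -97, 01100001 = 97.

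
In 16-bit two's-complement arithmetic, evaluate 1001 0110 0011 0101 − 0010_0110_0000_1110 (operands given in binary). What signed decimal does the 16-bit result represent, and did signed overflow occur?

1001 0110 0011 0101 → 1001011000110101 = -27083 (signed)
0010_0110_0000_1110 → 0010011000001110 = 9742 (signed)
Subtract via negate-and-add: invert 0010011000001110 + 1 = 1101100111110010 (i.e. -9742).
  1001011000110101
+ 1101100111110010
= 0111000000100111  (discard carry-out 1)
Result 0111000000100111: MSB = 0 → value 28711.
Both addends (after negating the subtrahend) are negative but the stored result is non-negative: signed overflow. The true value -27083 − 9742 = -36825 lies outside [-32768, 32767].

28711; overflow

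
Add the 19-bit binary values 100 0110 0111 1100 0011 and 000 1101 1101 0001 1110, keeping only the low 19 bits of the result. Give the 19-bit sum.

1010100010011100001

  1000110011111000011
+ 0001101110100011110
= 1010100010011100001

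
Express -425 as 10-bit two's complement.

1001010111

|-425| = 425 = 0110101001 in 10 bits.
Invert the bits: 1001010110. Add 1: 1001010111.
Check: 1001010111 reads as 599 − 1024 = -425.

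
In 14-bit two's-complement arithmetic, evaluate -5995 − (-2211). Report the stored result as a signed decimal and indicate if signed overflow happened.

-3784; no overflow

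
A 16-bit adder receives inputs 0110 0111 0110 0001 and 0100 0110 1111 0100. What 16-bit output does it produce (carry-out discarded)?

1010111001010101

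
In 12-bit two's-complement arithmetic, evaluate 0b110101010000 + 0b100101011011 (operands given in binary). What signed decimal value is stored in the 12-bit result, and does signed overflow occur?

0b110101010000 → 110101010000 = -688 (signed)
0b100101011011 → 100101011011 = -1701 (signed)
  110101010000
+ 100101011011
= 011010101011  (discard carry-out 1)
Result 011010101011: MSB = 0 → value 1707.
Both addends are negative but the stored result is non-negative: signed overflow. The true value -688 + (-1701) = -2389 lies outside [-2048, 2047].

1707; overflow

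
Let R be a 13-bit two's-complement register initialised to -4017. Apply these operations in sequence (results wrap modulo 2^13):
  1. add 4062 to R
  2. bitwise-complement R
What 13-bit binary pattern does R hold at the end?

1111111010010

Start: R = -4017 = 1000001001111.
R = -4017 + 4062 = 45 = 0000000101101
R = NOT 0000000101101 = 1111111010010 = -46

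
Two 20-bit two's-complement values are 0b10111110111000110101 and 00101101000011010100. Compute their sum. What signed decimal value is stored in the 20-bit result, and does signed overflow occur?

-82167; no overflow

0b10111110111000110101 → 10111110111000110101 = -266699 (signed)
00101101000011010100 = 184532 (signed)
  10111110111000110101
+ 00101101000011010100
= 11101011111100001001
Result 11101011111100001001: MSB = 1 → 966409 − 1048576 = -82167.
Addends have opposite signs, so signed overflow cannot occur.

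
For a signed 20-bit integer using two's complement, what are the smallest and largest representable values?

Minimum: −2^19 = -524288.
Maximum: 2^19 − 1 = 524287.

min = -524288, max = 524287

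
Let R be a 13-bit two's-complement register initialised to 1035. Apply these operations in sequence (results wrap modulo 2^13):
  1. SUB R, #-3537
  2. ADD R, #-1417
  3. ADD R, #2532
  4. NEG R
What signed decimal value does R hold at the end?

Start: R = 1035 = 0010000001011.
R = 1035 − (-3537) = 4572; wraps to -3620 = 1000111011100
R = -3620 + (-1417) = -5037; wraps to 3155 = 0110001010011
R = 3155 + 2532 = 5687; wraps to -2505 = 1011000110111
R = −(-2505) = 2505 = 0100111001001

2505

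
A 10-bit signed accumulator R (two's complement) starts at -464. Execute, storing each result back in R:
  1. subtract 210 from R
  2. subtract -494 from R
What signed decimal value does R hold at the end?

-180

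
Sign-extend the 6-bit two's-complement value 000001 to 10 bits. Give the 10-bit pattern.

0000000001

MSB of 000001 is 0; replicate it into the new high bits.
0000|000001 → 0000000001 (still 1).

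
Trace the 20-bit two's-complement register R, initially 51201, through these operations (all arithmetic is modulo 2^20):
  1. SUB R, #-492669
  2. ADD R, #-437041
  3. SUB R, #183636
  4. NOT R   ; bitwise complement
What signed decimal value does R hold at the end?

76806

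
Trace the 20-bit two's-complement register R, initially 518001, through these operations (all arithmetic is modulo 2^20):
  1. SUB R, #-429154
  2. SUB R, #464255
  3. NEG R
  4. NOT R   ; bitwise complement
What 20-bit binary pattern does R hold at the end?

Start: R = 518001 = 01111110011101110001.
R = 518001 − (-429154) = 947155; wraps to -101421 = 11100111001111010011
R = -101421 − 464255 = -565676; wraps to 482900 = 01110101111001010100
R = −(482900) = -482900 = 10001010000110101100
R = NOT 10001010000110101100 = 01110101111001010011 = 482899

01110101111001010011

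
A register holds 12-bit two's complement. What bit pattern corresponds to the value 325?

000101000101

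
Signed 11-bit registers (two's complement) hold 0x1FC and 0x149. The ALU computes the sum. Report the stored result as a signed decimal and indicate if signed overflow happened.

837; no overflow

0x1FC = 00111111100 = 508 (signed)
0x149 = 00101001001 = 329 (signed)
  00111111100
+ 00101001001
= 01101000101
Result 01101000101: MSB = 0 → value 837.
Both addends are non-negative and so is the stored result: no signed overflow.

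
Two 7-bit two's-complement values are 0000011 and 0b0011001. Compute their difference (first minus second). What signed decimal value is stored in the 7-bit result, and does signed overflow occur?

-22; no overflow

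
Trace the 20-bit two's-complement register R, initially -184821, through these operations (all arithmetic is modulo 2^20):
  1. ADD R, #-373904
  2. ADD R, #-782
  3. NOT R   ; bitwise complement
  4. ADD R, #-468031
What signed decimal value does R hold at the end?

91475

Start: R = -184821 = 11010010111000001011.
R = -184821 + (-373904) = -558725; wraps to 489851 = 01110111100101111011
R = 489851 + (-782) = 489069 = 01110111011001101101
R = NOT 01110111011001101101 = 10001000100110010010 = -489070
R = -489070 + (-468031) = -957101; wraps to 91475 = 00010110010101010011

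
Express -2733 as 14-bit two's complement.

11010101010011

|-2733| = 2733 = 00101010101101 in 14 bits.
Invert the bits: 11010101010010. Add 1: 11010101010011.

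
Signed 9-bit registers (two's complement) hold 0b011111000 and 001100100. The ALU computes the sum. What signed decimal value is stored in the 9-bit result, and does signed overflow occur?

-164; overflow

0b011111000 → 011111000 = 248 (signed)
001100100 = 100 (signed)
  011111000
+ 001100100
= 101011100
Result 101011100: MSB = 1 → 348 − 512 = -164.
Both addends are non-negative but the stored result is negative: signed overflow. The true value 248 + 100 = 348 lies outside [-256, 255].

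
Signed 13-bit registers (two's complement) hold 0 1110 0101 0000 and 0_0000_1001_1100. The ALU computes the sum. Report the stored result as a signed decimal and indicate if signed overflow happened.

0 1110 0101 0000 → 0111001010000 = 3664 (signed)
0_0000_1001_1100 → 0000010011100 = 156 (signed)
  0111001010000
+ 0000010011100
= 0111011101100
Result 0111011101100: MSB = 0 → value 3820.
Both addends are non-negative and so is the stored result: no signed overflow.

3820; no overflow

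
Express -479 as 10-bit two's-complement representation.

1000100001

|-479| = 479 = 0111011111 in 10 bits.
Invert the bits: 1000100000. Add 1: 1000100001.
Check: 1000100001 reads as 545 − 1024 = -479.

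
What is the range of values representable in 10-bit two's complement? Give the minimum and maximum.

Minimum: −2^9 = -512.
Maximum: 2^9 − 1 = 511.

min = -512, max = 511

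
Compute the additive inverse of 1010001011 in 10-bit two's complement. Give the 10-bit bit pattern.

0101110101

Invert: 0101110100. Add 1: 0101110101.
Check: 1010001011 = -373, 0101110101 = 373.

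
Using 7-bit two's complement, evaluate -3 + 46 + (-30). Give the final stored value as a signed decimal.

13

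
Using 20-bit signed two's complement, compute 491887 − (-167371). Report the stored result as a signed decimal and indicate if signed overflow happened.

491887 → 01111000000101101111
-167371 → 11010111001000110101
Subtract via negate-and-add: invert 11010111001000110101 + 1 = 00101000110111001011 (i.e. 167371).
  01111000000101101111
+ 00101000110111001011
= 10100000111100111010
Result 10100000111100111010: MSB = 1 → 659258 − 1048576 = -389318.
Both addends (after negating the subtrahend) are non-negative but the stored result is negative: signed overflow. The true value 491887 − (-167371) = 659258 lies outside [-524288, 524287].

-389318; overflow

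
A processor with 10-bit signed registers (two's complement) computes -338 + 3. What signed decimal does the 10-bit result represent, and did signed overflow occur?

-338 → 1010101110
3 → 0000000011
  1010101110
+ 0000000011
= 1010110001
Result 1010110001: MSB = 1 → 689 − 1024 = -335.
Addends have opposite signs, so signed overflow cannot occur.

-335; no overflow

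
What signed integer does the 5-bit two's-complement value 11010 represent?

MSB is 1, so the value is negative.
Unsigned reading: 26. Subtract 2^5 = 32: 26 − 32 = -6.

-6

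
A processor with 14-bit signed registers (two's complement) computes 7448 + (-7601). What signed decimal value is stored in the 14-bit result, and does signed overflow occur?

-153; no overflow

7448 → 01110100011000
-7601 → 10001001001111
  01110100011000
+ 10001001001111
= 11111101100111
Result 11111101100111: MSB = 1 → 16231 − 16384 = -153.
Addends have opposite signs, so signed overflow cannot occur.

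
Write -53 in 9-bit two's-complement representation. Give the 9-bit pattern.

111001011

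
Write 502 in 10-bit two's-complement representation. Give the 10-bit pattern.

0111110110

502 is non-negative, so write it directly in 10 bits: 0111110110.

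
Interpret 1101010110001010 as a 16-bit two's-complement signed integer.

MSB is 1, so the value is negative.
Invert: 0010101001110101. Add 1: 0010101001110110 = 10870. So the value is −10870.

-10870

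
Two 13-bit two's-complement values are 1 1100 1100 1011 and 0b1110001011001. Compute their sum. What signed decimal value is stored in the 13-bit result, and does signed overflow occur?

-1756; no overflow

1 1100 1100 1011 → 1110011001011 = -821 (signed)
0b1110001011001 → 1110001011001 = -935 (signed)
  1110011001011
+ 1110001011001
= 1100100100100  (discard carry-out 1)
Result 1100100100100: MSB = 1 → 6436 − 8192 = -1756.
Both addends are negative and so is the stored result: no signed overflow.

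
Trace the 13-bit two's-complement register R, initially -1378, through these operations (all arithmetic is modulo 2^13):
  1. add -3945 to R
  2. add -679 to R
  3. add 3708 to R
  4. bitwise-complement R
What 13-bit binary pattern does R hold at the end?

Start: R = -1378 = 1101010011110.
R = -1378 + (-3945) = -5323; wraps to 2869 = 0101100110101
R = 2869 + (-679) = 2190 = 0100010001110
R = 2190 + 3708 = 5898; wraps to -2294 = 1011100001010
R = NOT 1011100001010 = 0100011110101 = 2293

0100011110101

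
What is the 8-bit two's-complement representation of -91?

10100101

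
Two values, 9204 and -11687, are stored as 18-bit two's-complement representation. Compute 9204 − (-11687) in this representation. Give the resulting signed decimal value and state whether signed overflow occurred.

20891; no overflow

9204 → 000010001111110100
-11687 → 111101001001011001
Subtract via negate-and-add: invert 111101001001011001 + 1 = 000010110110100111 (i.e. 11687).
  000010001111110100
+ 000010110110100111
= 000101000110011011
Result 000101000110011011: MSB = 0 → value 20891.
Both addends (after negating the subtrahend) are non-negative and so is the stored result: no signed overflow.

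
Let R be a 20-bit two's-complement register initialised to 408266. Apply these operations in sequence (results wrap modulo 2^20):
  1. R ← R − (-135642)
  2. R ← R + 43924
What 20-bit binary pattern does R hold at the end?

10001111100000111000

Start: R = 408266 = 01100011101011001010.
R = 408266 − (-135642) = 543908; wraps to -504668 = 10000100110010100100
R = -504668 + 43924 = -460744 = 10001111100000111000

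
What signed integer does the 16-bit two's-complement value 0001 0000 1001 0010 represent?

MSB is 0, so the value is non-negative: 0001000010010010 = 4242.

4242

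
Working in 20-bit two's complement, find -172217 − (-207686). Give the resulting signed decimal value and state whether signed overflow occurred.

-172217 → 11010101111101000111
-207686 → 11001101010010111010
Subtract via negate-and-add: invert 11001101010010111010 + 1 = 00110010101101000110 (i.e. 207686).
  11010101111101000111
+ 00110010101101000110
= 00001000101010001101  (discard carry-out 1)
Result 00001000101010001101: MSB = 0 → value 35469.
Addends (after negating the subtrahend) have opposite signs, so signed overflow cannot occur.

35469; no overflow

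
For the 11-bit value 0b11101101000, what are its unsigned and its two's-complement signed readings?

unsigned = 1896, signed = -152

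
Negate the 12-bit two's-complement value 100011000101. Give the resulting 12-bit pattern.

011100111011

Invert: 011100111010. Add 1: 011100111011.
Check: 100011000101 = -1851, 011100111011 = 1851.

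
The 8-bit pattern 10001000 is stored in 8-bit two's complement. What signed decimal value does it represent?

MSB is 1, so the value is negative.
Invert: 01110111. Add 1: 01111000 = 120. So the value is −120.

-120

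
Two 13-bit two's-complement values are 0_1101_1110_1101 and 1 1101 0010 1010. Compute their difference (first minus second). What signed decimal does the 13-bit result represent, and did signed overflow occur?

0_1101_1110_1101 → 0110111101101 = 3565 (signed)
1 1101 0010 1010 → 1110100101010 = -726 (signed)
Subtract via negate-and-add: invert 1110100101010 + 1 = 0001011010110 (i.e. 726).
  0110111101101
+ 0001011010110
= 1000011000011
Result 1000011000011: MSB = 1 → 4291 − 8192 = -3901.
Both addends (after negating the subtrahend) are non-negative but the stored result is negative: signed overflow. The true value 3565 − (-726) = 4291 lies outside [-4096, 4095].

-3901; overflow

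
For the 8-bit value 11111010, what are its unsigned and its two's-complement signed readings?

Unsigned: 11111010 = 250.
Signed: MSB=1 → 250 − 256 = -6.

unsigned = 250, signed = -6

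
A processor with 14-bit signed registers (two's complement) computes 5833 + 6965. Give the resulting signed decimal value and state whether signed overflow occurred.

5833 → 01011011001001
6965 → 01101100110101
  01011011001001
+ 01101100110101
= 11000111111110
Result 11000111111110: MSB = 1 → 12798 − 16384 = -3586.
Both addends are non-negative but the stored result is negative: signed overflow. The true value 5833 + 6965 = 12798 lies outside [-8192, 8191].

-3586; overflow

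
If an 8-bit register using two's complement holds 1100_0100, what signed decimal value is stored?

MSB is 1, so the value is negative.
Invert: 00111011. Add 1: 00111100 = 60. So the value is −60.

-60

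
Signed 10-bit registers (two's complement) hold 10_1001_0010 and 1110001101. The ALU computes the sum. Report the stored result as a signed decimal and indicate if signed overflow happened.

10_1001_0010 → 1010010010 = -366 (signed)
1110001101 = -115 (signed)
  1010010010
+ 1110001101
= 1000011111  (discard carry-out 1)
Result 1000011111: MSB = 1 → 543 − 1024 = -481.
Both addends are negative and so is the stored result: no signed overflow.

-481; no overflow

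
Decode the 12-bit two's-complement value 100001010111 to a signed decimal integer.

-1961

MSB is 1, so the value is negative.
Unsigned reading: 2135. Subtract 2^12 = 4096: 2135 − 4096 = -1961.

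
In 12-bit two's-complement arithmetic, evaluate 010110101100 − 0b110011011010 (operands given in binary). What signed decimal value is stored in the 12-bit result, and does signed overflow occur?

010110101100 = 1452 (signed)
0b110011011010 → 110011011010 = -806 (signed)
Subtract via negate-and-add: invert 110011011010 + 1 = 001100100110 (i.e. 806).
  010110101100
+ 001100100110
= 100011010010
Result 100011010010: MSB = 1 → 2258 − 4096 = -1838.
Both addends (after negating the subtrahend) are non-negative but the stored result is negative: signed overflow. The true value 1452 − (-806) = 2258 lies outside [-2048, 2047].

-1838; overflow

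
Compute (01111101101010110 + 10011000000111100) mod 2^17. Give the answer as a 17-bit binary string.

  01111101101010110
+ 10011000000111100
= 00010101110010010  (discard carry-out 1)

00010101110010010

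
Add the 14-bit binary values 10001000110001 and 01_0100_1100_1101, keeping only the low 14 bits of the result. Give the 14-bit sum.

11011011111110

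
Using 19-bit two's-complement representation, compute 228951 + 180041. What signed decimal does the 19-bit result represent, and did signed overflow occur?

228951 → 0110111111001010111
180041 → 0101011111101001001
  0110111111001010111
+ 0101011111101001001
= 1100011110110100000
Result 1100011110110100000: MSB = 1 → 408992 − 524288 = -115296.
Both addends are non-negative but the stored result is negative: signed overflow. The true value 228951 + 180041 = 408992 lies outside [-262144, 262143].

-115296; overflow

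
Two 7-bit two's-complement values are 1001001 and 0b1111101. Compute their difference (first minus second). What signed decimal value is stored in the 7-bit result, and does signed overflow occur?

-52; no overflow

1001001 = -55 (signed)
0b1111101 → 1111101 = -3 (signed)
Subtract via negate-and-add: invert 1111101 + 1 = 0000011 (i.e. 3).
  1001001
+ 0000011
= 1001100
Result 1001100: MSB = 1 → 76 − 128 = -52.
Addends (after negating the subtrahend) have opposite signs, so signed overflow cannot occur.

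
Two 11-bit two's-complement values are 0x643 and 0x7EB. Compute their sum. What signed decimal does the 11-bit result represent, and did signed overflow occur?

-466; no overflow

0x643 = 11001000011 = -445 (signed)
0x7EB = 11111101011 = -21 (signed)
  11001000011
+ 11111101011
= 11000101110  (discard carry-out 1)
Result 11000101110: MSB = 1 → 1582 − 2048 = -466.
Both addends are negative and so is the stored result: no signed overflow.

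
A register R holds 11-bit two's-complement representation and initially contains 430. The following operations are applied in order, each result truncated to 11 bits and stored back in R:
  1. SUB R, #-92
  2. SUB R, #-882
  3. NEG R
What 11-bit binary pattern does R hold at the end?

Start: R = 430 = 00110101110.
R = 430 − (-92) = 522 = 01000001010
R = 522 − (-882) = 1404; wraps to -644 = 10101111100
R = −(-644) = 644 = 01010000100

01010000100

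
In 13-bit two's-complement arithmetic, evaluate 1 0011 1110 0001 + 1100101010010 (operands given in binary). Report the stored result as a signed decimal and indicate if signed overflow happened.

1 0011 1110 0001 → 1001111100001 = -3103 (signed)
1100101010010 = -1710 (signed)
  1001111100001
+ 1100101010010
= 0110100110011  (discard carry-out 1)
Result 0110100110011: MSB = 0 → value 3379.
Both addends are negative but the stored result is non-negative: signed overflow. The true value -3103 + (-1710) = -4813 lies outside [-4096, 4095].

3379; overflow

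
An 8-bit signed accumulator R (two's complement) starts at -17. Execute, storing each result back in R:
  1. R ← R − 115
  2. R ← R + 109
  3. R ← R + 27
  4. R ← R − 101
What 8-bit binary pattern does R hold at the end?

10011111

Start: R = -17 = 11101111.
R = -17 − 115 = -132; wraps to 124 = 01111100
R = 124 + 109 = 233; wraps to -23 = 11101001
R = -23 + 27 = 4 = 00000100
R = 4 − 101 = -97 = 10011111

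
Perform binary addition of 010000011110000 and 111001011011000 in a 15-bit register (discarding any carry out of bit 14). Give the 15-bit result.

  010000011110000
+ 111001011011000
= 001001111001000  (discard carry-out 1)

001001111001000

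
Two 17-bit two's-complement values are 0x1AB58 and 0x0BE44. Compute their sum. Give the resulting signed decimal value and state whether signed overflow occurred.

27036; no overflow

0x1AB58 = 11010101101011000 = -21672 (signed)
0x0BE44 = 01011111001000100 = 48708 (signed)
  11010101101011000
+ 01011111001000100
= 00110100110011100  (discard carry-out 1)
Result 00110100110011100: MSB = 0 → value 27036.
Addends have opposite signs, so signed overflow cannot occur.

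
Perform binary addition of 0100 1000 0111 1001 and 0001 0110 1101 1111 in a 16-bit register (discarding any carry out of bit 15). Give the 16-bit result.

0101111101011000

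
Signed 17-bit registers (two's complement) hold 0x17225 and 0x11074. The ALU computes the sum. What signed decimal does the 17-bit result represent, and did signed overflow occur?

0x17225 = 10111001000100101 = -36315 (signed)
0x11074 = 10001000001110100 = -61324 (signed)
  10111001000100101
+ 10001000001110100
= 01000001010011001  (discard carry-out 1)
Result 01000001010011001: MSB = 0 → value 33433.
Both addends are negative but the stored result is non-negative: signed overflow. The true value -36315 + (-61324) = -97639 lies outside [-65536, 65535].

33433; overflow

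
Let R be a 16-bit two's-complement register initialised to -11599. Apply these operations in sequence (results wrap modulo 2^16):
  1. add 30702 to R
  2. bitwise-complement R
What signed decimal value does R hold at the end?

-19104

Start: R = -11599 = 1101001010110001.
R = -11599 + 30702 = 19103 = 0100101010011111
R = NOT 0100101010011111 = 1011010101100000 = -19104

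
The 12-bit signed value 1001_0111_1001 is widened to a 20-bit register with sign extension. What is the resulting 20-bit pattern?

11111111100101111001

MSB of 100101111001 is 1; replicate it into the new high bits.
11111111|100101111001 → 11111111100101111001 (still -1671).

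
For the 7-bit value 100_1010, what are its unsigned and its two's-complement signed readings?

Unsigned: 1001010 = 74.
Signed: MSB=1 → 74 − 128 = -54.

unsigned = 74, signed = -54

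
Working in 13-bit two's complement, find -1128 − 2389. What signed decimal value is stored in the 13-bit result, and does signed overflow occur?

-3517; no overflow

-1128 → 1101110011000
2389 → 0100101010101
Subtract via negate-and-add: invert 0100101010101 + 1 = 1011010101011 (i.e. -2389).
  1101110011000
+ 1011010101011
= 1001001000011  (discard carry-out 1)
Result 1001001000011: MSB = 1 → 4675 − 8192 = -3517.
Both addends (after negating the subtrahend) are negative and so is the stored result: no signed overflow.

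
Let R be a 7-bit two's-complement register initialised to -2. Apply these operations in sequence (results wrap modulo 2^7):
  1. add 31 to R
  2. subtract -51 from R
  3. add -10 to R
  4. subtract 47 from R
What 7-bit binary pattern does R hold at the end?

0010111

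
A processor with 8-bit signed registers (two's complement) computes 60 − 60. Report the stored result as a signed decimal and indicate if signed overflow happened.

60 → 00111100
60 → 00111100
Subtract via negate-and-add: invert 00111100 + 1 = 11000100 (i.e. -60).
  00111100
+ 11000100
= 00000000  (discard carry-out 1)
Result 00000000: MSB = 0 → value 0.
Addends (after negating the subtrahend) have opposite signs, so signed overflow cannot occur.

0; no overflow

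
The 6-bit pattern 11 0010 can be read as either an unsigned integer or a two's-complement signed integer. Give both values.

Unsigned: 110010 = 50.
Signed: MSB=1 → 50 − 64 = -14.

unsigned = 50, signed = -14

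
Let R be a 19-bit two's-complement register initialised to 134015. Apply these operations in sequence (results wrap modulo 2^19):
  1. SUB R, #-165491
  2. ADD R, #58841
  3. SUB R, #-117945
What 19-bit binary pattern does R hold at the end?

1110100010010000100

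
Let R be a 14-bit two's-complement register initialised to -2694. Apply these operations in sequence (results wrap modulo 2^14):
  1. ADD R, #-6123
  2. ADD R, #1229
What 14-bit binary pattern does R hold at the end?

Start: R = -2694 = 11010101111010.
R = -2694 + (-6123) = -8817; wraps to 7567 = 01110110001111
R = 7567 + 1229 = 8796; wraps to -7588 = 10001001011100

10001001011100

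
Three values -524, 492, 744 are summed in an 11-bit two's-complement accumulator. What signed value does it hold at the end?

712

-524 + 492 = -32 (11111100000)
-32 + 744 = 712 (01011001000)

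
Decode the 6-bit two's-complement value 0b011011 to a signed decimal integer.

MSB is 0, so the value is non-negative: 011011 = 27.

27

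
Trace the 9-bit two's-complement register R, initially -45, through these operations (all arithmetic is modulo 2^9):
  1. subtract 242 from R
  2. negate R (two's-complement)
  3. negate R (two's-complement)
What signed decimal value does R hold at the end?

225

Start: R = -45 = 111010011.
R = -45 − 242 = -287; wraps to 225 = 011100001
R = −(225) = -225 = 100011111
R = −(-225) = 225 = 011100001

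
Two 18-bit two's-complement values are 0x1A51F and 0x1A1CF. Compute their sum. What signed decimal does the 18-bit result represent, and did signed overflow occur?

-47378; overflow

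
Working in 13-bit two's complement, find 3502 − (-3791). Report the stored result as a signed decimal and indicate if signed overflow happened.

3502 → 0110110101110
-3791 → 1000100110001
Subtract via negate-and-add: invert 1000100110001 + 1 = 0111011001111 (i.e. 3791).
  0110110101110
+ 0111011001111
= 1110001111101
Result 1110001111101: MSB = 1 → 7293 − 8192 = -899.
Both addends (after negating the subtrahend) are non-negative but the stored result is negative: signed overflow. The true value 3502 − (-3791) = 7293 lies outside [-4096, 4095].

-899; overflow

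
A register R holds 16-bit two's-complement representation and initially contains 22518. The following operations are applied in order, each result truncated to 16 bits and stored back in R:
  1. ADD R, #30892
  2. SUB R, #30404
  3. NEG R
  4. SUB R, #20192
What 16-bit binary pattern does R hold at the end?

Start: R = 22518 = 0101011111110110.
R = 22518 + 30892 = 53410; wraps to -12126 = 1101000010100010
R = -12126 − 30404 = -42530; wraps to 23006 = 0101100111011110
R = −(23006) = -23006 = 1010011000100010
R = -23006 − 20192 = -43198; wraps to 22338 = 0101011101000010

0101011101000010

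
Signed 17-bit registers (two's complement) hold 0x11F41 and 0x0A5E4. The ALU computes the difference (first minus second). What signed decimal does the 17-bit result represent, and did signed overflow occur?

31069; overflow

0x11F41 = 10001111101000001 = -57535 (signed)
0x0A5E4 = 01010010111100100 = 42468 (signed)
Subtract via negate-and-add: invert 01010010111100100 + 1 = 10101101000011100 (i.e. -42468).
  10001111101000001
+ 10101101000011100
= 00111100101011101  (discard carry-out 1)
Result 00111100101011101: MSB = 0 → value 31069.
Both addends (after negating the subtrahend) are negative but the stored result is non-negative: signed overflow. The true value -57535 − 42468 = -100003 lies outside [-65536, 65535].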